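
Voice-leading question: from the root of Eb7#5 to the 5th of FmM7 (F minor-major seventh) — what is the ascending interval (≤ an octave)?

M6

Eb7#5 has Eb as its root, and FmM7 (F minor-major seventh) has C as its 5th.
Counting 6 letters and 9 half steps from Eb gives a major sixth.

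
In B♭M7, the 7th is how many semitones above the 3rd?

7

B♭Δ7 (B♭ major seventh) is spelled B♭-D-F-A.
D to A is a perfect fifth: 7 semitones.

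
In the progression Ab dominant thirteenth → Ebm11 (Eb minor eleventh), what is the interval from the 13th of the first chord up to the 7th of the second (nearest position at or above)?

Ab dominant thirteenth has F as its 13th, and Ebm11 (Eb minor eleventh) has Db as its 7th.
F up to Db is 8 semitones, a half step narrower than a major sixth, so the interval is minor.

minor sixth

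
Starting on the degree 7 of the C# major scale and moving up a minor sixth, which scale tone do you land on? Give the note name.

G#

The scale is C# D# E# F# G# A# B#.
The degree 7 is B#; a minor sixth above that is G# — scale degree 5.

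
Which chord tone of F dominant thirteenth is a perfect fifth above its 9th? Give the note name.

D

F13 (F dominant thirteenth) is spelled F–A–C–E♭–G–D.
The 9th is G. A perfect fifth above G is D.
D is the chord's 13th.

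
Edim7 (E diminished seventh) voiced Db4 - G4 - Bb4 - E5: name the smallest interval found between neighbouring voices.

minor third

Adjacent intervals: Db4→G4 = augmented fourth; G4→Bb4 = minor third; Bb4→E5 = augmented fourth.
The smallest is G4 to Bb4, a minor third (3 semitones).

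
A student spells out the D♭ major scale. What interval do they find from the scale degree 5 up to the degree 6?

major second

Spelling the D♭ major scale: D♭ E♭ F G♭ A♭ B♭ C.
That puts A♭ below B♭.
From A♭ to B♭ is 2 semitones, exactly the major second.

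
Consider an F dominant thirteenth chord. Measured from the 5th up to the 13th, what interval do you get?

major ninth

F13 is spelled F A C Eb G D.
So we need the interval from C up to D.
C up to D spans 9 letter names and 14 semitones — a major ninth.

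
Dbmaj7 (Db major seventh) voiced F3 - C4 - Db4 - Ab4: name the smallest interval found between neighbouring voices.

m2

Adjacent intervals: F3→C4 = perfect fifth; C4→Db4 = minor second; Db4→Ab4 = perfect fifth.
The smallest is C4 to Db4, a minor second (1 semitone).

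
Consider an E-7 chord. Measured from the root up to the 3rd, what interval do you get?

minor third

The chord tones of Em7 are E-G-B-D.
Root = E; 3rd = G.
E up to G is 3 semitones, a half step narrower than a major third, so the interval is minor.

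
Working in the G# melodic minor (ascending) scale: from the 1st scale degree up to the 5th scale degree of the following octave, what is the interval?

G# melodic minor: G# A# B C# D# E# F##.
1st scale degree = G#; 5th degree (up an octave) = D#.
From G# to D# is 19 semitones, exactly the perfect twelfth.

perfect twelfth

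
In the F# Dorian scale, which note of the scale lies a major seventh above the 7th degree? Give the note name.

D#

The scale is F# G# A B C# D# E.
The 7th degree is E; a major seventh above that is D# — scale degree 6.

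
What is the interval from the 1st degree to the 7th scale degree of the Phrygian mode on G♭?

minor seventh

Spelling the Phrygian mode on G♭: G♭ A𝄫 B𝄫 C♭ D♭ E𝄫 F♭.
1st degree = G♭; scale degree 7 = F♭.
From G♭ to F♭: 10 semitones over a seventh = minor.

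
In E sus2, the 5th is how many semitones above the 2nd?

Esus2 is spelled E, F#, B.
F# to B is a perfect fourth: 5 semitones.

5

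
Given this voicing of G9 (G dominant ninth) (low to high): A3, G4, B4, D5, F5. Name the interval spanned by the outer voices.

minor 13th

The outer voices are A3 and F5.
13 letter names make it a thirteenth; at 20 semitones (a half step narrower than major) the quality is minor.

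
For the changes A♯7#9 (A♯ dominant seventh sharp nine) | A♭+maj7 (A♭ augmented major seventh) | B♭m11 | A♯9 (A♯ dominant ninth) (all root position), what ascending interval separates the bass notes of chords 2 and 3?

The roots are A♭ and B♭.
From A♭ to B♭ is 2 semitones, exactly the major second.

major second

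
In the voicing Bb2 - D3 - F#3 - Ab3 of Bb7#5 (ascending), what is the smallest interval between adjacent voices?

diminished 3rd

Adjacent intervals: Bb2→D3 = major third; D3→F#3 = major third; F#3→Ab3 = diminished third.
The smallest is F#3 to Ab3, a diminished third (2 semitones).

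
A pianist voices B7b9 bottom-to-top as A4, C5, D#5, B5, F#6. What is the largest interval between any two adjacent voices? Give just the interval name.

minor sixth

Adjacent intervals: A4→C5 = minor third; C5→D#5 = augmented second; D#5→B5 = minor sixth; B5→F#6 = perfect fifth.
The largest is D#5 to B5, a minor sixth (8 semitones).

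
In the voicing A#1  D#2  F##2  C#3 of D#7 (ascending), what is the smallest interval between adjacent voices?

major 3rd

Adjacent intervals: A#1→D#2 = perfect fourth; D#2→F##2 = major third; F##2→C#3 = diminished fifth.
The smallest is D#2 to F##2, a major third (4 semitones).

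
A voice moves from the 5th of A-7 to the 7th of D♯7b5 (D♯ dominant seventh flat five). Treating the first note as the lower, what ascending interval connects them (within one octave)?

The 5th of A-7 is E; the 7th of D♯7b5 (D♯ dominant seventh flat five) is C♯.
E up to C♯ spans 6 letter names and 9 semitones — a major sixth.

major sixth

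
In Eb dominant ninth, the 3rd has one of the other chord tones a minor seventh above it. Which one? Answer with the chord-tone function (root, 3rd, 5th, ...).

Eb9 is spelled Eb, G, Bb, Db, F.
The 3rd is G. A minor seventh above G is F.
F is the chord's 9th.

9th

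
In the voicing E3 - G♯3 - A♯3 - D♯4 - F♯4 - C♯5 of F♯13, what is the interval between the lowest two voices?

Those voices are E3 and G♯3.
From E to G♯ is 4 semitones, exactly the major third.

major 3rd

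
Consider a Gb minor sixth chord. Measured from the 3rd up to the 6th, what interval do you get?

Gbm6 (Gb minor sixth) is spelled Gb, Bbb, Db, Eb.
The 3rd is Bbb and the 6th is Eb.
From Bbb to Eb: 6 semitones over a fourth = augmented.

augmented fourth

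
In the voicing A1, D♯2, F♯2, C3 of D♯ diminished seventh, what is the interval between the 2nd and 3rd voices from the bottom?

Those voices are D♯2 and F♯2.
D♯ up to F♯ is 3 semitones, a half step narrower than a major third, so the interval is minor.

minor 3rd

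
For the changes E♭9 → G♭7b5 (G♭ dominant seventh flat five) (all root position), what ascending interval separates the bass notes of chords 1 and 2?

minor 3rd

The roots are E♭ and G♭.
E♭ up to G♭ is 3 semitones, a half step narrower than a major third, so the interval is minor.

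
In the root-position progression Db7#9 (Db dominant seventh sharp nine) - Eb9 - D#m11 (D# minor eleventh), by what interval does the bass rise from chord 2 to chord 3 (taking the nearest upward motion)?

The roots are Eb and D#.
From Eb to D#: 12 semitones over a seventh = augmented.

augmented 7th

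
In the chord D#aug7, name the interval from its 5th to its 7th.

D# augmented seventh: D#-F##-A##-C#.
So we need the interval from A## up to C#.
From A## to C#: 2 semitones over a third = diminished.

diminished third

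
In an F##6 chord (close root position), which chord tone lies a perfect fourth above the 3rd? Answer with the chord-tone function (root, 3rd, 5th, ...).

6th

Spelling the chord: F##-A##-C##-D##.
The 3rd is A##. A perfect fourth above A## is D##.
D## is the chord's 6th.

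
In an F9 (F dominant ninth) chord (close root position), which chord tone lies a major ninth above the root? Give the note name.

G

Spelling the chord: F A C E♭ G.
The root is F. A major ninth above F is G.
G is the chord's 9th.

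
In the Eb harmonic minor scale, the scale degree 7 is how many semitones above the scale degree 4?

6

The scale is Eb F Gb Ab Bb Cb D.
Ab up to D is an augmented fourth — 6 semitones.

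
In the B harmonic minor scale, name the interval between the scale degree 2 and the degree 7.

B harmonic minor: B C♯ D E F♯ G A♯.
Scale degree 2 = C♯; 7th degree = A♯.
C♯ up to A♯ spans 6 letter names and 9 semitones — a major sixth.

major 6th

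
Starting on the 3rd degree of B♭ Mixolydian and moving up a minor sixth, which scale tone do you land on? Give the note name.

Bb

The scale is B♭ C D E♭ F G A♭.
The 3rd degree is D; a minor sixth above that is B♭ — scale degree 1.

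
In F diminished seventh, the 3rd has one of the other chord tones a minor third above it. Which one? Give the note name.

Cb

F°7: F, Ab, Cb, Ebb.
The 3rd is Ab. A minor third above Ab is Cb.
Cb is the chord's 5th.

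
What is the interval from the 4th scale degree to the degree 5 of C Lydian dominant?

minor second

Spelling C Lydian dominant: C D E F# G A Bb.
4th scale degree = F#; scale degree 5 = G.
F# up to G is 1 semitone, a half step narrower than a major second, so the interval is minor.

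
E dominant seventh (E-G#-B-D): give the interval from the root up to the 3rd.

Root = E; 3rd = G#.
From E to G# is 4 semitones, exactly the major third.

major third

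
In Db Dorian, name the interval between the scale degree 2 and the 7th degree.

Spelling Db Dorian: Db Eb Fb Gb Ab Bb Cb.
Scale degree 2 = Eb; 7th degree = Cb.
From Eb to Cb: 8 semitones over a sixth = minor.

minor sixth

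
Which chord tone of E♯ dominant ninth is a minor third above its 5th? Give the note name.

The chord tones of E♯ dominant ninth are E♯-G𝄪-B♯-D♯-F𝄪.
The 5th is B♯. A minor third above B♯ is D♯.
D♯ is the chord's 7th.

D#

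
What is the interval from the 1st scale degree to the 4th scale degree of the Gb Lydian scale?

Spelling the Gb Lydian scale: Gb Ab Bb C Db Eb F.
1st scale degree = Gb; scale degree 4 = C.
Gb up to C is 6 semitones, a half step wider than a perfect fourth, so the interval is augmented.

augmented fourth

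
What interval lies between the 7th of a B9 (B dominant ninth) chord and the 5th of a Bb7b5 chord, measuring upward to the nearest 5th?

B9 (B dominant ninth) has A as its 7th, and Bb7b5 has Fb as its 5th.
From A to Fb: 7 semitones over a sixth = diminished.

diminished sixth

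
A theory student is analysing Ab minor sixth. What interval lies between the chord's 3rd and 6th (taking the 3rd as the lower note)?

Abmin6 is spelled Ab–Cb–Eb–F.
3rd = Cb; 6th = F.
From Cb to F: 6 semitones over a fourth = augmented.

augmented 4th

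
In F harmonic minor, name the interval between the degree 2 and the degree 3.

minor second

F harmonic minor: F G A♭ B♭ C D♭ E.
Degree 2 = G; scale degree 3 = A♭.
G up to A♭ is 1 semitone, a half step narrower than a major second, so the interval is minor.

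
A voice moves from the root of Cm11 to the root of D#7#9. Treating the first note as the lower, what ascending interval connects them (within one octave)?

augmented second

The root of Cm11 is C; the root of D#7#9 is D#.
From C to D#: 3 semitones over a second = augmented.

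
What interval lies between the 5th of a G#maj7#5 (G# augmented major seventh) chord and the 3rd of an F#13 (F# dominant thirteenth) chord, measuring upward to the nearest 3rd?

diminished fifth

G#maj7#5 (G# augmented major seventh) has D## as its 5th, and F#13 (F# dominant thirteenth) has A# as its 3rd.
D## up to A# is 6 semitones, a half step narrower than a perfect fifth, so the interval is diminished.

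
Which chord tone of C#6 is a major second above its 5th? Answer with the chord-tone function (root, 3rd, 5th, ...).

6th

C#6 (C# major sixth): C#-E#-G#-A#.
The 5th is G#. A major second above G# is A#.
A# is the chord's 6th.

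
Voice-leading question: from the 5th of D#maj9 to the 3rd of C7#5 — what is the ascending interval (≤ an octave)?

diminished fifth

D#maj9 has A# as its 5th, and C7#5 has E as its 3rd.
A# up to E is 6 semitones, a half step narrower than a perfect fifth, so the interval is diminished.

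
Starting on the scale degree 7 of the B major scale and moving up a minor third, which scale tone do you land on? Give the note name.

The scale is B C# D# E F# G# A#.
The scale degree 7 is A#; a minor third above that is C# — scale degree 2.

C#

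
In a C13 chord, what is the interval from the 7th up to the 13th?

major seventh

The chord tones of C13 are C–E–G–Bb–D–A.
7th = Bb; 13th = A.
Counting 7 letters and 11 half steps from Bb gives a major seventh.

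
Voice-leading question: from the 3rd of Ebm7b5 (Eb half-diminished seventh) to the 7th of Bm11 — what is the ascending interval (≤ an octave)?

Ebm7b5 (Eb half-diminished seventh) has Gb as its 3rd, and Bm11 has A as its 7th.
Gb up to A is 3 semitones, a half step wider than a major second, so the interval is augmented.

augmented 2nd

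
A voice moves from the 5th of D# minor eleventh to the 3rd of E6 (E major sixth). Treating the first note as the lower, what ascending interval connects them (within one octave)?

D# minor eleventh has A# as its 5th, and E6 (E major sixth) has G# as its 3rd.
A# up to G# is 10 semitones, a half step narrower than a major seventh, so the interval is minor.

minor 7th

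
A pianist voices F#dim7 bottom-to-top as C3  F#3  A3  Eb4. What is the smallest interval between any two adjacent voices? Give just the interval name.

minor third

Adjacent intervals: C3→F#3 = augmented fourth; F#3→A3 = minor third; A3→Eb4 = diminished fifth.
The smallest is F#3 to A3, a minor third (3 semitones).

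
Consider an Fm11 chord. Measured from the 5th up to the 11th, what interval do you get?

Spelling the chord: F–Ab–C–Eb–G–Bb.
So we need the interval from C up to Bb.
From C to Bb: 10 semitones over a seventh = minor.

minor seventh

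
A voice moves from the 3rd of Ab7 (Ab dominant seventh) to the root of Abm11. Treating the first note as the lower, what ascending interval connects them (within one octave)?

minor 6th

Ab7 (Ab dominant seventh) has C as its 3rd, and Abm11 has Ab as its root.
C up to Ab is 8 semitones, a half step narrower than a major sixth, so the interval is minor.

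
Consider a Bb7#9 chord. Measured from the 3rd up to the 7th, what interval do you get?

d5

Spelling the chord: Bb–D–F–Ab–C#.
That puts D below Ab.
5 letter names make it a fifth; at 6 semitones (a half step narrower than perfect) the quality is diminished.
This 3–7 tritone is the characteristic tension at the heart of the dominant sound.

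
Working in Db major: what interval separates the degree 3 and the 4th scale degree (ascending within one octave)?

m2

The scale runs Db Eb F Gb Ab Bb C.
Degree 3 = F; scale degree 4 = Gb.
2 letter names make it a second; at 1 semitone (a half step narrower than major) the quality is minor.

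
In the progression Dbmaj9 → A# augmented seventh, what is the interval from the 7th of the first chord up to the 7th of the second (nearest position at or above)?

Dbmaj9 has C as its 7th, and A# augmented seventh has G# as its 7th.
C up to G# is 8 semitones, a half step wider than a perfect fifth, so the interval is augmented.

augmented fifth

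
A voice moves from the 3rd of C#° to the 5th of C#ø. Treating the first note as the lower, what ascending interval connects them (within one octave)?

minor third

The 3rd of C#° is E; the 5th of C#ø is G.
E up to G is 3 semitones, a half step narrower than a major third, so the interval is minor.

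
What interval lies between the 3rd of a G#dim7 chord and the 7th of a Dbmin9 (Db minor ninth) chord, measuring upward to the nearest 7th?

The 3rd of G#dim7 is B; the 7th of Dbmin9 (Db minor ninth) is Cb.
B up to Cb is 0 semitones, a whole step narrower than a major second, so the interval is diminished.

diminished 2nd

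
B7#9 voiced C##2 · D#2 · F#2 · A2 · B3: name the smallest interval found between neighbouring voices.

minor second

Adjacent intervals: C##2→D#2 = minor second; D#2→F#2 = minor third; F#2→A2 = minor third; A2→B3 = major ninth.
The smallest is C##2 to D#2, a minor second (1 semitone).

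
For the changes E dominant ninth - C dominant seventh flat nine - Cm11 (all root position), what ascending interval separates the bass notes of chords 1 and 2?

minor sixth

The roots are E and C.
E up to C is 8 semitones, a half step narrower than a major sixth, so the interval is minor.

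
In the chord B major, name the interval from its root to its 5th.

Bmaj: B-D#-F#.
That puts B below F#.
Counting 5 letters and 7 half steps from B gives a perfect fifth.

perfect fifth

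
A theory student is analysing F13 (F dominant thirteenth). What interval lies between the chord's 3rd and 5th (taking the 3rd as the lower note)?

minor 3rd

The chord tones of F13 are F A C Eb G D.
3rd = A; 5th = C.
A up to C is 3 semitones, a half step narrower than a major third, so the interval is minor.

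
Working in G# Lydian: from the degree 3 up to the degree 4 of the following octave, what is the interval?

M9

Spelling G# Lydian: G# A# B# C## D# E# F##.
So we need the interval from B# up to C##.
Counting 9 letters and 14 half steps from B# gives a major ninth.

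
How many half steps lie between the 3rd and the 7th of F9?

6

The chord tones of F9 (F dominant ninth) are F A C Eb G.
A to Eb is a diminished fifth: 6 semitones.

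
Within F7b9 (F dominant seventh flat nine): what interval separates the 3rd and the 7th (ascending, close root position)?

diminished fifth

The chord tones of F7b9 are F A C E♭ G♭.
3rd = A; 7th = E♭.
From A to E♭: 6 semitones over a fifth = diminished.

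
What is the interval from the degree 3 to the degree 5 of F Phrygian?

M3

The scale runs F G♭ A♭ B♭ C D♭ E♭.
So we need the interval from A♭ up to C.
From A♭ to C is 4 semitones, exactly the major third.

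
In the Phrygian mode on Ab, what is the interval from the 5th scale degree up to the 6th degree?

minor 2nd

Spelling the Phrygian mode on Ab: Ab Bbb Cb Db Eb Fb Gb.
That puts Eb below Fb.
From Eb to Fb: 1 semitone over a second = minor.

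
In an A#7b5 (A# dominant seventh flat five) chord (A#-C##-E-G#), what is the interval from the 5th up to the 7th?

The 5th is E and the 7th is G#.
From E to G# is 4 semitones, exactly the major third.

major third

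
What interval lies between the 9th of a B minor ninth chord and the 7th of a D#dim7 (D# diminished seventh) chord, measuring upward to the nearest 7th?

diminished octave

The 9th of B minor ninth is C#; the 7th of D#dim7 (D# diminished seventh) is C.
8 letter names make it an octave; at 11 semitones (a half step narrower than perfect) the quality is diminished.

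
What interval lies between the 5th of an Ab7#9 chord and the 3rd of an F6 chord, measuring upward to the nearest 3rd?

augmented fourth

The 5th of Ab7#9 is Eb; the 3rd of F6 is A.
4 letter names make it a fourth; at 6 semitones (a half step wider than perfect) the quality is augmented.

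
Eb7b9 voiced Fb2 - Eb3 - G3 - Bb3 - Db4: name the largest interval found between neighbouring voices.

M7

Adjacent intervals: Fb2→Eb3 = major seventh; Eb3→G3 = major third; G3→Bb3 = minor third; Bb3→Db4 = minor third.
The largest is Fb2 to Eb3, a major seventh (11 semitones).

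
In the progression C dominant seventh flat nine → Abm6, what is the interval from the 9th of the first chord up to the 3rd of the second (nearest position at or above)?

minor seventh

The 9th of C dominant seventh flat nine is Db; the 3rd of Abm6 is Cb.
7 letter names make it a seventh; at 10 semitones (a half step narrower than major) the quality is minor.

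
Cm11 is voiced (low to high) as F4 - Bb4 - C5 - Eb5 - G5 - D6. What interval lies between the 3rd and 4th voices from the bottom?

m3

Those voices are C5 and Eb5.
From C to Eb: 3 semitones over a third = minor.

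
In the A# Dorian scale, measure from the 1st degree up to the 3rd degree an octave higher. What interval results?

minor tenth

A# dorian: A# B# C# D# E# F## G#.
1st degree = A#; 3rd degree (up an octave) = C#.
A# up to C# is 15 semitones, a half step narrower than a major tenth, so the interval is minor.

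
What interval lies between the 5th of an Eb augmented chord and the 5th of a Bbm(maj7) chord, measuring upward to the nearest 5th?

diminished fifth

The 5th of Eb augmented is B; the 5th of Bbm(maj7) is F.
B up to F is 6 semitones, a half step narrower than a perfect fifth, so the interval is diminished.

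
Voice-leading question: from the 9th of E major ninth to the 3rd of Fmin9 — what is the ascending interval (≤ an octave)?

The 9th of E major ninth is F#; the 3rd of Fmin9 is Ab.
3 letter names make it a third; at 2 semitones (a whole step narrower than major) the quality is diminished.

diminished third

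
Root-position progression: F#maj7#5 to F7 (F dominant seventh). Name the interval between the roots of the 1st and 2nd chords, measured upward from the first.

The roots are F# and F.
8 letter names make it an octave; at 11 semitones (a half step narrower than perfect) the quality is diminished.

diminished octave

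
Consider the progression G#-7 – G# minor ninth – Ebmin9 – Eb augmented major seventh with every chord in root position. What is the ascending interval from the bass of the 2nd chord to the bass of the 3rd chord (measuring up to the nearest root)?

The roots are G# and Eb.
G# up to Eb is 7 semitones, a whole step narrower than a major sixth, so the interval is diminished.

diminished sixth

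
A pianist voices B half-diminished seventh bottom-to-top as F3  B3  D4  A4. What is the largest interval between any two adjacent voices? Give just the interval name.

perfect 5th

Adjacent intervals: F3→B3 = augmented fourth; B3→D4 = minor third; D4→A4 = perfect fifth.
The largest is D4 to A4, a perfect fifth (7 semitones).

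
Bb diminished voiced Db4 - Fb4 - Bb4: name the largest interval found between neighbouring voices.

Adjacent intervals: Db4→Fb4 = minor third; Fb4→Bb4 = augmented fourth.
The largest is Fb4 to Bb4, an augmented fourth (6 semitones).

augmented fourth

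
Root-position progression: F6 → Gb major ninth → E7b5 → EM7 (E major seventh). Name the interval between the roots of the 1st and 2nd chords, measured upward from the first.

minor second

The roots are F and Gb.
F up to Gb is 1 semitone, a half step narrower than a major second, so the interval is minor.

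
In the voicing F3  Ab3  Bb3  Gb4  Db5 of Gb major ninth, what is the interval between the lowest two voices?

minor third

Those voices are F3 and Ab3.
From F to Ab: 3 semitones over a third = minor.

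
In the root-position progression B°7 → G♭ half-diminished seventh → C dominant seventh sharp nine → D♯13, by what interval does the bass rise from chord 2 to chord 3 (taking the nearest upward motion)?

The roots are G♭ and C.
G♭ up to C is 6 semitones, a half step wider than a perfect fourth, so the interval is augmented.

augmented fourth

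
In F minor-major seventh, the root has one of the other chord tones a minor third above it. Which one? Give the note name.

The chord tones of Fm(maj7) are F-A♭-C-E.
The root is F. A minor third above F is A♭.
A♭ is the chord's 3rd.

Ab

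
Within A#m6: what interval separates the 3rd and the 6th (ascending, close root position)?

A4

Spelling the chord: A#–C#–E#–F##.
So we need the interval from C# up to F##.
4 letter names make it a fourth; at 6 semitones (a half step wider than perfect) the quality is augmented.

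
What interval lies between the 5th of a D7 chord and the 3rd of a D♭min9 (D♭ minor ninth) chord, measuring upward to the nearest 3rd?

The 5th of D7 is A; the 3rd of D♭min9 (D♭ minor ninth) is F♭.
A up to F♭ is 7 semitones, a whole step narrower than a major sixth, so the interval is diminished.

diminished 6th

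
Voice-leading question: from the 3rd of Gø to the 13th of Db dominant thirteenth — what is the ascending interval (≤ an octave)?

perfect unison

The 3rd of Gø is Bb; the 13th of Db dominant thirteenth is Bb.
Bb up to Bb spans 1 letter names and 0 semitones — a perfect unison.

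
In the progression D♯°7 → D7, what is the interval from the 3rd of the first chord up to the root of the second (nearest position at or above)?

minor 6th

D♯°7 has F♯ as its 3rd, and D7 has D as its root.
6 letter names make it a sixth; at 8 semitones (a half step narrower than major) the quality is minor.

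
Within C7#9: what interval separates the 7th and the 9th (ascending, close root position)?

Spelling the chord: C E G Bb D#.
7th = Bb; 9th = D#.
Bb up to D# is 5 semitones, a half step wider than a major third, so the interval is augmented.

A3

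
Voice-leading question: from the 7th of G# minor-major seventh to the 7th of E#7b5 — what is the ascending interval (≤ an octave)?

The 7th of G# minor-major seventh is F##; the 7th of E#7b5 is D#.
From F## to D#: 8 semitones over a sixth = minor.

minor sixth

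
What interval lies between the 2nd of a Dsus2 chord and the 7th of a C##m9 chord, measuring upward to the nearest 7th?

The 2nd of Dsus2 is E; the 7th of C##m9 is B#.
E up to B# is 8 semitones, a half step wider than a perfect fifth, so the interval is augmented.

augmented 5th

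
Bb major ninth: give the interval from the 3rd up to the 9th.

minor seventh

The chord tones of Bbmaj9 are Bb D F A C.
The 3rd is D and the 9th is C.
From D to C: 10 semitones over a seventh = minor.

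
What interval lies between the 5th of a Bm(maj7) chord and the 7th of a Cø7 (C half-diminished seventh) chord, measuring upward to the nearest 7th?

Bm(maj7) has F# as its 5th, and Cø7 (C half-diminished seventh) has Bb as its 7th.
F# up to Bb is 4 semitones, a half step narrower than a perfect fourth, so the interval is diminished.

diminished fourth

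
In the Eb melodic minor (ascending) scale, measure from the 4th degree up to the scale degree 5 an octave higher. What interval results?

The scale runs Eb F Gb Ab Bb C D.
The 4th degree is Ab and the 5th scale degree (up an octave) is Bb.
Ab up to Bb spans 9 letter names and 14 semitones — a major ninth.

major ninth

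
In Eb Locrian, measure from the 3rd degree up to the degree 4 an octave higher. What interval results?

major ninth

The scale runs Eb Fb Gb Ab Bbb Cb Db.
So we need the interval from Gb up to Ab.
From Gb to Ab is 14 semitones, exactly the major ninth.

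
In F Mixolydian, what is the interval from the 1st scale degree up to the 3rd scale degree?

major third

Spelling F Mixolydian: F G A Bb C D Eb.
The 1st scale degree is F and the 3rd scale degree is A.
From F to A is 4 semitones, exactly the major third.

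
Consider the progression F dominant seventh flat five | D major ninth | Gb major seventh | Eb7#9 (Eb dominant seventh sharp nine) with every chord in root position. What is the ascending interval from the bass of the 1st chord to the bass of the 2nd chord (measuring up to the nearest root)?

major sixth

The roots are F and D.
F up to D spans 6 letter names and 9 semitones — a major sixth.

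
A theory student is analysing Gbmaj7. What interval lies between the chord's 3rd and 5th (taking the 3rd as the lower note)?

minor third

Spelling the chord: Gb Bb Db F.
That puts Bb below Db.
3 letter names make it a third; at 3 semitones (a half step narrower than major) the quality is minor.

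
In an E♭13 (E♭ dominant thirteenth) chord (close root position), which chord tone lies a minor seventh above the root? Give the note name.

Spelling the chord: E♭–G–B♭–D♭–F–C.
The root is E♭. A minor seventh above E♭ is D♭.
D♭ is the chord's 7th.

Db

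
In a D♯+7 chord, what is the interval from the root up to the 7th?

minor seventh

D♯aug7 (D♯ augmented seventh): D♯-F𝄪-A𝄪-C♯.
The root is D♯ and the 7th is C♯.
D♯ up to C♯ is 10 semitones, a half step narrower than a major seventh, so the interval is minor.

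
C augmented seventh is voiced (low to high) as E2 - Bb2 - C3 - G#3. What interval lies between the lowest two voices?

d5

Those voices are E2 and Bb2.
5 letter names make it a fifth; at 6 semitones (a half step narrower than perfect) the quality is diminished.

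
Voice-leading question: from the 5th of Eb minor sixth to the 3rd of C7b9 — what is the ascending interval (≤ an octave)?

augmented fourth

The 5th of Eb minor sixth is Bb; the 3rd of C7b9 is E.
From Bb to E: 6 semitones over a fourth = augmented.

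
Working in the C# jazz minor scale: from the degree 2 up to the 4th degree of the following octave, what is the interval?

minor 10th

The scale runs C# D# E F# G# A# B#.
So we need the interval from D# up to F#.
From D# to F#: 15 semitones over a tenth = minor.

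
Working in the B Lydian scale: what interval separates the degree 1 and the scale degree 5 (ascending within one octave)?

perfect fifth

The scale runs B C♯ D♯ E♯ F♯ G♯ A♯.
So we need the interval from B up to F♯.
Counting 5 letters and 7 half steps from B gives a perfect fifth.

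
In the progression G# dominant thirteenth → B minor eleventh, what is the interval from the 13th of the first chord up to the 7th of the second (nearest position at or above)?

diminished fourth

G# dominant thirteenth has E# as its 13th, and B minor eleventh has A as its 7th.
From E# to A: 4 semitones over a fourth = diminished.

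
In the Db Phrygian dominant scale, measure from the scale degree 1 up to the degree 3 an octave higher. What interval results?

major tenth

The scale runs Db Ebb F Gb Ab Bbb Cb.
That puts Db below F.
Db up to F spans 10 letter names and 16 semitones — a major tenth.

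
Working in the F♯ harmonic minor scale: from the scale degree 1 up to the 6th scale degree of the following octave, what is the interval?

minor thirteenth

F♯ harmonic minor: F♯ G♯ A B C♯ D E♯.
Scale degree 1 = F♯; scale degree 6 (up an octave) = D.
13 letter names make it a thirteenth; at 20 semitones (a half step narrower than major) the quality is minor.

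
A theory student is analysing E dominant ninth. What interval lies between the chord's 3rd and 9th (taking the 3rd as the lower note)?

E9: E–G#–B–D–F#.
That puts G# below F#.
G# up to F# is 10 semitones, a half step narrower than a major seventh, so the interval is minor.

minor 7th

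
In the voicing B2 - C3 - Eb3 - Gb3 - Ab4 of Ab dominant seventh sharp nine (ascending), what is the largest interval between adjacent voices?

major 9th

Adjacent intervals: B2→C3 = minor second; C3→Eb3 = minor third; Eb3→Gb3 = minor third; Gb3→Ab4 = major ninth.
The largest is Gb3 to Ab4, a major ninth (14 semitones).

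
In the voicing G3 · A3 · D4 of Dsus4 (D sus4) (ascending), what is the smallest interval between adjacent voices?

Adjacent intervals: G3→A3 = major second; A3→D4 = perfect fourth.
The smallest is G3 to A3, a major second (2 semitones).

major second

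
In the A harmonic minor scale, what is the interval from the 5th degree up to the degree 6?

m2

Spelling the A harmonic minor scale: A B C D E F G#.
That puts E below F.
E up to F is 1 semitone, a half step narrower than a major second, so the interval is minor.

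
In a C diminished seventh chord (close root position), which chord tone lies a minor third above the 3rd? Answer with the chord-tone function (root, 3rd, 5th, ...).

Cdim7 is spelled C–E♭–G♭–B𝄫.
The 3rd is E♭. A minor third above E♭ is G♭.
G♭ is the chord's 5th.

5th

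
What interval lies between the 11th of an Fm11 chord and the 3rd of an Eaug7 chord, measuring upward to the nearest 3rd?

Fm11 has Bb as its 11th, and Eaug7 has G# as its 3rd.
Bb up to G# is 10 semitones, a half step wider than a major sixth, so the interval is augmented.

augmented sixth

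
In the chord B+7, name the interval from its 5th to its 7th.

Spelling the chord: B-D#-F##-A.
So we need the interval from F## up to A.
From F## to A: 2 semitones over a third = diminished.

d3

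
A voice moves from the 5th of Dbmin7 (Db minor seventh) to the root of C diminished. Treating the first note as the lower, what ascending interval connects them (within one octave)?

The 5th of Dbmin7 (Db minor seventh) is Ab; the root of C diminished is C.
Ab up to C spans 3 letter names and 4 semitones — a major third.

major 3rd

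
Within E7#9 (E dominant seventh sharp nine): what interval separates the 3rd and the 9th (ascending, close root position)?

major seventh

The chord tones of E7#9 (E dominant seventh sharp nine) are E, G#, B, D, F##.
That puts G# below F##.
From G# to F## is 11 semitones, exactly the major seventh.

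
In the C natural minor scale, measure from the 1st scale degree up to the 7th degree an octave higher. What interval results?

minor 14th

Spelling the C natural minor scale: C D Eb F G Ab Bb.
That puts C below Bb.
From C to Bb: 22 semitones over a fourteenth = minor.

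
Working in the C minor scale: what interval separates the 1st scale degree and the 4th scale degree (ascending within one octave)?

The scale runs C D Eb F G Ab Bb.
So we need the interval from C up to F.
Counting 4 letters and 5 half steps from C gives a perfect fourth.

perfect 4th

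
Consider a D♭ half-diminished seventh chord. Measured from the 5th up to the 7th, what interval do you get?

The chord tones of D♭ half-diminished seventh are D♭-F♭-A𝄫-C♭.
5th = A𝄫; 7th = C♭.
Counting 3 letters and 4 half steps from A𝄫 gives a major third.

major third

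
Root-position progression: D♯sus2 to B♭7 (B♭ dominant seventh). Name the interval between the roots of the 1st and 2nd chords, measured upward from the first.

The roots are D♯ and B♭.
From D♯ to B♭: 7 semitones over a sixth = diminished.

diminished 6th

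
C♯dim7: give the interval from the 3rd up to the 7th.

diminished 5th

The chord tones of C♯dim7 are C♯ E G B♭.
The 3rd is E and the 7th is B♭.
5 letter names make it a fifth; at 6 semitones (a half step narrower than perfect) the quality is diminished.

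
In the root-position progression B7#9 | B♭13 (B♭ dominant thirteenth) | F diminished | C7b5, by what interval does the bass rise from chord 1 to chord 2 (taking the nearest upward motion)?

The roots are B and B♭.
B up to B♭ is 11 semitones, a half step narrower than a perfect octave, so the interval is diminished.

diminished octave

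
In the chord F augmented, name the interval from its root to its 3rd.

major third

F augmented is spelled F, A, C#.
Root = F; 3rd = A.
F up to A spans 3 letter names and 4 semitones — a major third.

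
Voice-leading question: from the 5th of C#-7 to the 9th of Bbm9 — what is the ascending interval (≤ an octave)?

The 5th of C#-7 is G#; the 9th of Bbm9 is C.
G# up to C is 4 semitones, a half step narrower than a perfect fourth, so the interval is diminished.

d4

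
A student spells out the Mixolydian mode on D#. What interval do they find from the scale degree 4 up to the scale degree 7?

The scale runs D# E# F## G# A# B# C#.
So we need the interval from G# up to C#.
From G# to C# is 5 semitones, exactly the perfect fourth.

perfect fourth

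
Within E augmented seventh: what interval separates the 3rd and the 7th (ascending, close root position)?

Spelling the chord: E–G#–B#–D.
That puts G# below D.
5 letter names make it a fifth; at 6 semitones (a half step narrower than perfect) the quality is diminished.
That tritone between 3rd and 7th is what gives the dominant seventh its pull toward resolution.

diminished fifth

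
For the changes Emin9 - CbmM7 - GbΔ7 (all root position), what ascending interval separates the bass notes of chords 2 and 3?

perfect fifth

The roots are Cb and Gb.
Counting 5 letters and 7 half steps from Cb gives a perfect fifth.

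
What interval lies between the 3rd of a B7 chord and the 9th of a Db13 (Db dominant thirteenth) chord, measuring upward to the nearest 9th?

diminished second

The 3rd of B7 is D#; the 9th of Db13 (Db dominant thirteenth) is Eb.
2 letter names make it a second; at 0 semitones (a whole step narrower than major) the quality is diminished.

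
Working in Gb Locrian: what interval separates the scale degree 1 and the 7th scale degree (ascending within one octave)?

minor seventh

Spelling Gb Locrian: Gb Abb Bbb Cb Dbb Ebb Fb.
So we need the interval from Gb up to Fb.
From Gb to Fb: 10 semitones over a seventh = minor.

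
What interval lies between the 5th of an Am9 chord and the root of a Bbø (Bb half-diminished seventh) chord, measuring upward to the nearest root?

diminished 5th

The 5th of Am9 is E; the root of Bbø (Bb half-diminished seventh) is Bb.
From E to Bb: 6 semitones over a fifth = diminished.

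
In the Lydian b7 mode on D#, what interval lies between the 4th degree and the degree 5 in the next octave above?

D# lydian dominant: D# E# F## G## A# B# C#.
That puts G## below A#.
G## up to A# is 13 semitones, a half step narrower than a major ninth, so the interval is minor.

m9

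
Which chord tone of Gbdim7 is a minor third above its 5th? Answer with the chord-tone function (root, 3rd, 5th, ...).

7th

Spelling the chord: Gb, Bbb, Dbb, Fbb.
The 5th is Dbb. A minor third above Dbb is Fbb.
Fbb is the chord's 7th.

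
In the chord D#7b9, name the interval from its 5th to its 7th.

Spelling the chord: D#–F##–A#–C#–E.
5th = A#; 7th = C#.
3 letter names make it a third; at 3 semitones (a half step narrower than major) the quality is minor.

m3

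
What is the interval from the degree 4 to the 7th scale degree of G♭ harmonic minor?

augmented 4th

G♭ harmonic minor: G♭ A♭ B𝄫 C♭ D♭ E𝄫 F.
That puts C♭ below F.
C♭ up to F is 6 semitones, a half step wider than a perfect fourth, so the interval is augmented.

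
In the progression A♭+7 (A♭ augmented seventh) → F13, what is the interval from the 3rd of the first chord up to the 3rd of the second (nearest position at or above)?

The 3rd of A♭+7 (A♭ augmented seventh) is C; the 3rd of F13 is A.
From C to A is 9 semitones, exactly the major sixth.

major sixth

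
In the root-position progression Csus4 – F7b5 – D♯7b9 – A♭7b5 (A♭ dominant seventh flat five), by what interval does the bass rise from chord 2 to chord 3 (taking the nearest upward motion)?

augmented sixth

The roots are F and D♯.
From F to D♯: 10 semitones over a sixth = augmented.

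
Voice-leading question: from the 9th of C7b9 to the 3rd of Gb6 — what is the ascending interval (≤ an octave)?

major sixth

C7b9 has Db as its 9th, and Gb6 has Bb as its 3rd.
Counting 6 letters and 9 half steps from Db gives a major sixth.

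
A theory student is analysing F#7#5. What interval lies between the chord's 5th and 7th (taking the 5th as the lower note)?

The chord tones of F# augmented seventh are F#–A#–C##–E.
So we need the interval from C## up to E.
3 letter names make it a third; at 2 semitones (a whole step narrower than major) the quality is diminished.

diminished third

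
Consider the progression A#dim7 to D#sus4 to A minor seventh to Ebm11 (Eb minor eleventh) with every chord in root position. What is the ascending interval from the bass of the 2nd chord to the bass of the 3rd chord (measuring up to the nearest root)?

diminished 5th

The roots are D# and A.
D# up to A is 6 semitones, a half step narrower than a perfect fifth, so the interval is diminished.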